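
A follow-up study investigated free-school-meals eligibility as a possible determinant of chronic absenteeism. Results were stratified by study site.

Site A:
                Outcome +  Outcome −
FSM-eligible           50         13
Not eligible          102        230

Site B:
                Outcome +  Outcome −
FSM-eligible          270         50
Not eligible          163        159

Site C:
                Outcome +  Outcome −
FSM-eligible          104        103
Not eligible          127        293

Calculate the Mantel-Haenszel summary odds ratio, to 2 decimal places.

3.92

OR_MH = Σ(aᵢdᵢ/nᵢ) / Σ(bᵢcᵢ/nᵢ), where nᵢ is the stratum total.
Stratum 1 (Site A): n = 395; a·d/n = 50·230/395 = 29.1139; b·c/n = 13·102/395 = 3.3570
Stratum 2 (Site B): n = 642; a·d/n = 270·159/642 = 66.8692; b·c/n = 50·163/642 = 12.6947
Stratum 3 (Site C): n = 627; a·d/n = 104·293/627 = 48.5997; b·c/n = 103·127/627 = 20.8628
OR_MH = (29.1139 + 66.8692 + 48.5997) / (3.3570 + 12.6947 + 20.8628) = 144.5828 / 36.9145 = 3.91669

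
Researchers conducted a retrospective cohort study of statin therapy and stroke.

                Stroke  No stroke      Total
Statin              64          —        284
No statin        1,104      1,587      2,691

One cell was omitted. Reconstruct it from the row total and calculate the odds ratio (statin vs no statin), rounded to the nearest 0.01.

The missing cell is in the exposed row: 284 − 64 = 220.
So a = 64, b = 220, c = 1104, d = 1587.
OR = (a·d)/(b·c) = (64 × 1587) / (220 × 1104) = 101568 / 242880 = 0.41818

0.42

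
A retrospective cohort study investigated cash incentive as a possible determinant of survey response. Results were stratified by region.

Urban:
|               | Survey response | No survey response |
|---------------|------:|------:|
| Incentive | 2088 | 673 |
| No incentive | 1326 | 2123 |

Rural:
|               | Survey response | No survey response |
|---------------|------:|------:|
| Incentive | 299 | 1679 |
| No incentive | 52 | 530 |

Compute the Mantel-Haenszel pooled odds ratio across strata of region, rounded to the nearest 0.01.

OR_MH = Σ(aᵢdᵢ/nᵢ) / Σ(bᵢcᵢ/nᵢ), where nᵢ is the stratum total.
Stratum 1 (Urban): n = 6210; a·d/n = 2088·2123/6210 = 713.8203; b·c/n = 673·1326/6210 = 143.7034
Stratum 2 (Rural): n = 2560; a·d/n = 299·530/2560 = 61.9023; b·c/n = 1679·52/2560 = 34.1047
OR_MH = (713.8203 + 61.9023) / (143.7034 + 34.1047) = 775.7226 / 177.8081 = 4.36270

4.36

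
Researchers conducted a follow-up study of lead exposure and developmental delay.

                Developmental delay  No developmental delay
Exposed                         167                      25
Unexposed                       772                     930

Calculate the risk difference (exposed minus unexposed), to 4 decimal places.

Cells: a = 167, b = 25, c = 772, d = 930.
Risk in exposed = 167/192 = 0.869792; risk in unexposed = 772/1702 = 0.453584.
Risk difference = 0.869792 − 0.453584 = 0.416208

0.4162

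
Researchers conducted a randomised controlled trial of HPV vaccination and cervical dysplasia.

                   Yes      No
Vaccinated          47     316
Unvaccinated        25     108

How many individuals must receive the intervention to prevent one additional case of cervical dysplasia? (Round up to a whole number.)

18

Risk in treated group = 47/363 = 0.12948; risk in control = 25/133 = 0.18797.
Absolute risk reduction = 0.18797 − 0.12948 = 0.05849
NNT = 1 / ARR = 1 / 0.05849 = 17.096 → round up → 18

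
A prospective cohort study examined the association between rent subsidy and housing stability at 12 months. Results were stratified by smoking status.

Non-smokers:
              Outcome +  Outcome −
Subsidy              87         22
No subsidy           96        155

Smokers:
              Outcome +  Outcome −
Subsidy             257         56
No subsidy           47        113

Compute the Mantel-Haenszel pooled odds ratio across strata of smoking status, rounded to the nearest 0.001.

OR_MH = Σ(aᵢdᵢ/nᵢ) / Σ(bᵢcᵢ/nᵢ), where nᵢ is the stratum total.
Stratum 1 (Non-smokers): n = 360; a·d/n = 87·155/360 = 37.4583; b·c/n = 22·96/360 = 5.8667
Stratum 2 (Smokers): n = 473; a·d/n = 257·113/473 = 61.3975; b·c/n = 56·47/473 = 5.5645
OR_MH = (37.4583 + 61.3975) / (5.8667 + 5.5645) = 98.8558 / 11.4311 = 8.64793

8.648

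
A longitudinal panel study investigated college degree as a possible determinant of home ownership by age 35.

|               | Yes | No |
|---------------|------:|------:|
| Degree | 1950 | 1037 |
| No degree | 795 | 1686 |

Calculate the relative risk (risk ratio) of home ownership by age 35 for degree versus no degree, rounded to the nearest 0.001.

2.037

Cells: a = 1950, b = 1037, c = 795, d = 1686.
Risk in exposed = 1950/2987 = 0.65283; risk in unexposed = 795/2481 = 0.32044.
RR = 0.65283 / 0.32044 = 2.03732
The risk among the exposed is 2.04 times that among the unexposed.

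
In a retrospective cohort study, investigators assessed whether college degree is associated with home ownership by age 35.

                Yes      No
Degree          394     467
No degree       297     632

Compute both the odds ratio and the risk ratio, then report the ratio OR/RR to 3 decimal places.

Cells: a = 394, b = 467, c = 297, d = 632.
OR = (394·632)/(467·297) = 249008/138699 = 1.79531
Risk in exposed = 394/861 = 0.45761; risk in unexposed = 297/929 = 0.31970; RR = 1.43137
OR/RR = 1.79531 / 1.43137 = 1.25426
The outcome is not rare, so the OR lies further from 1 than the RR.

1.254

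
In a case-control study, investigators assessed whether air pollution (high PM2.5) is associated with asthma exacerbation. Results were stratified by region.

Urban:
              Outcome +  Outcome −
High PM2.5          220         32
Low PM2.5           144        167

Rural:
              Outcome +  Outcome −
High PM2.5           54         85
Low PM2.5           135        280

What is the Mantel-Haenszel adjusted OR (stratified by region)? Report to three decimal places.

OR_MH = Σ(aᵢdᵢ/nᵢ) / Σ(bᵢcᵢ/nᵢ), where nᵢ is the stratum total.
Stratum 1 (Urban): n = 563; a·d/n = 220·167/563 = 65.2575; b·c/n = 32·144/563 = 8.1847
Stratum 2 (Rural): n = 554; a·d/n = 54·280/554 = 27.2924; b·c/n = 85·135/554 = 20.7130
OR_MH = (65.2575 + 27.2924) / (8.1847 + 20.7130) = 92.5500 / 28.8977 = 3.20267

3.203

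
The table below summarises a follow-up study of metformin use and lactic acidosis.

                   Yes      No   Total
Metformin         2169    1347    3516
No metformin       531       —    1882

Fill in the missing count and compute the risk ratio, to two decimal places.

The missing cell is in the unexposed row: 1882 − 531 = 1351.
So a = 2169, b = 1347, c = 531, d = 1351.
RR = [a/(a+b)] / [c/(c+d)] = (2169/3516) / (531/1882) = 0.61689/0.28215 = 2.18643

2.19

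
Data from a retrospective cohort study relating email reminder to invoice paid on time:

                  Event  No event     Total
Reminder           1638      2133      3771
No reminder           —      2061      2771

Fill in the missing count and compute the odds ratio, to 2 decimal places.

2.23

The missing cell is in the unexposed row: 2771 − 2061 = 710.
So a = 1638, b = 2133, c = 710, d = 2061.
OR = (a·d)/(b·c) = (1638 × 2061) / (2133 × 710) = 3375918 / 1514430 = 2.22917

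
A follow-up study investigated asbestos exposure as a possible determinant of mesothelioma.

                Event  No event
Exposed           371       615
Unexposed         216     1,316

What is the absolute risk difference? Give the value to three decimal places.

Cells: a = 371, b = 615, c = 216, d = 1316.
Risk in exposed = 371/986 = 0.376268; risk in unexposed = 216/1532 = 0.140992.
Risk difference = 0.376268 − 0.140992 = 0.235276

0.235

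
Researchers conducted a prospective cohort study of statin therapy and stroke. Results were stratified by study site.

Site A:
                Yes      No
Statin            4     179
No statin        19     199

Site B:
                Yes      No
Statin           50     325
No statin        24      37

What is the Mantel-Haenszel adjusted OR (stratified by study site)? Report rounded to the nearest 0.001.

0.236

OR_MH = Σ(aᵢdᵢ/nᵢ) / Σ(bᵢcᵢ/nᵢ), where nᵢ is the stratum total.
Stratum 1 (Site A): n = 401; a·d/n = 4·199/401 = 1.9850; b·c/n = 179·19/401 = 8.4813
Stratum 2 (Site B): n = 436; a·d/n = 50·37/436 = 4.2431; b·c/n = 325·24/436 = 17.8899
OR_MH = (1.9850 + 4.2431) / (8.4813 + 17.8899) = 6.2282 / 26.3712 = 0.23617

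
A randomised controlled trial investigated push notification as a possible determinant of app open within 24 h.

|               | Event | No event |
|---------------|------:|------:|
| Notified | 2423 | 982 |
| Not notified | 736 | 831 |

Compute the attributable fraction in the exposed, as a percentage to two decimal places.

34.00

Cells: a = 2423, b = 982, c = 736, d = 831.
Risk in exposed = 2423/3405 = 0.71160; risk in unexposed = 736/1567 = 0.46969.
RR = 0.71160/0.46969 = 1.51505
AR% = (RR − 1)/RR × 100 = (1.51505 − 1)/1.51505 × 100 = 33.9957%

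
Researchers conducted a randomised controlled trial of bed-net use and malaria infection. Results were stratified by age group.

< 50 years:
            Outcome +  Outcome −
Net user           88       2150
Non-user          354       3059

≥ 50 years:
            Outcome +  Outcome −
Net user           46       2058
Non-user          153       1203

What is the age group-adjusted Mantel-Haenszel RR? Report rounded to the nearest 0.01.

0.31

RR_MH = Σ(aᵢ·n₀ᵢ/nᵢ) / Σ(cᵢ·n₁ᵢ/nᵢ), with n₁ᵢ = aᵢ+bᵢ (exposed), n₀ᵢ = cᵢ+dᵢ (unexposed), nᵢ = n₁ᵢ+n₀ᵢ.
Stratum 1 (< 50 years): n₁ = 2238, n₀ = 3413, n = 5651; a·n₀/n = 88·3413/5651 = 53.1488; c·n₁/n = 354·2238/5651 = 140.1968
Stratum 2 (≥ 50 years): n₁ = 2104, n₀ = 1356, n = 3460; a·n₀/n = 46·1356/3460 = 18.0277; c·n₁/n = 153·2104/3460 = 93.0382
RR_MH = (53.1488 + 18.0277) / (140.1968 + 93.0382) = 71.1766 / 233.2349 = 0.30517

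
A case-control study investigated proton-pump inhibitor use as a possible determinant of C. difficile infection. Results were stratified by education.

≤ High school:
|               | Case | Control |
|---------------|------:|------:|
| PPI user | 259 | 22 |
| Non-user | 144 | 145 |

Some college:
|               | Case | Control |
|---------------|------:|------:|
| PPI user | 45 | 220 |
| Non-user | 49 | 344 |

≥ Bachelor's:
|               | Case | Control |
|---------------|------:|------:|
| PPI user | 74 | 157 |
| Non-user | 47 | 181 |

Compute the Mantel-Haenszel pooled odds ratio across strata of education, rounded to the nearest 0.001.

OR_MH = Σ(aᵢdᵢ/nᵢ) / Σ(bᵢcᵢ/nᵢ), where nᵢ is the stratum total.
Stratum 1 (≤ High school): n = 570; a·d/n = 259·145/570 = 65.8860; b·c/n = 22·144/570 = 5.5579
Stratum 2 (Some college): n = 658; a·d/n = 45·344/658 = 23.5258; b·c/n = 220·49/658 = 16.3830
Stratum 3 (≥ Bachelor's): n = 459; a·d/n = 74·181/459 = 29.1808; b·c/n = 157·47/459 = 16.0763
OR_MH = (65.8860 + 23.5258 + 29.1808) / (5.5579 + 16.3830 + 16.0763) = 118.5926 / 38.0171 = 3.11945

3.119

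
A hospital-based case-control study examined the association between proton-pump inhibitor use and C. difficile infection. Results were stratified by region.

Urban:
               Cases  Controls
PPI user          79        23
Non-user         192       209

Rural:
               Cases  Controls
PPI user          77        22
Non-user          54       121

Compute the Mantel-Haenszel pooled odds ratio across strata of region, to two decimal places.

OR_MH = Σ(aᵢdᵢ/nᵢ) / Σ(bᵢcᵢ/nᵢ), where nᵢ is the stratum total.
Stratum 1 (Urban): n = 503; a·d/n = 79·209/503 = 32.8250; b·c/n = 23·192/503 = 8.7793
Stratum 2 (Rural): n = 274; a·d/n = 77·121/274 = 34.0036; b·c/n = 22·54/274 = 4.3358
OR_MH = (32.8250 + 34.0036) / (8.7793 + 4.3358) = 66.8287 / 13.1151 = 5.09556

5.10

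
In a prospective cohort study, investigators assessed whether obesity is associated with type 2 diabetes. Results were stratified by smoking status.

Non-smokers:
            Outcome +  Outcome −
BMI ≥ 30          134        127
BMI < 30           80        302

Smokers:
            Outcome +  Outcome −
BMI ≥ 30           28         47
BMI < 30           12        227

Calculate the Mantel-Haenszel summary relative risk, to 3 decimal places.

2.856

RR_MH = Σ(aᵢ·n₀ᵢ/nᵢ) / Σ(cᵢ·n₁ᵢ/nᵢ), with n₁ᵢ = aᵢ+bᵢ (exposed), n₀ᵢ = cᵢ+dᵢ (unexposed), nᵢ = n₁ᵢ+n₀ᵢ.
Stratum 1 (Non-smokers): n₁ = 261, n₀ = 382, n = 643; a·n₀/n = 134·382/643 = 79.6081; c·n₁/n = 80·261/643 = 32.4728
Stratum 2 (Smokers): n₁ = 75, n₀ = 239, n = 314; a·n₀/n = 28·239/314 = 21.3121; c·n₁/n = 12·75/314 = 2.8662
RR_MH = (79.6081 + 21.3121) / (32.4728 + 2.8662) = 100.9202 / 35.3390 = 2.85577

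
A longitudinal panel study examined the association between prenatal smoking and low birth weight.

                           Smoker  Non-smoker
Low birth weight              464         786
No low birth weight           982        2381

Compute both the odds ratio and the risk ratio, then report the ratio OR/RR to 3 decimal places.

1.107

Reading the table with exposure as columns: a = 464 (Smoker, case), b = 982 (Smoker, non-case), c = 786 (Non-smoker, case), d = 2381.
OR = (464·2381)/(982·786) = 1104784/771852 = 1.43134
Risk in exposed = 464/1446 = 0.32089; risk in unexposed = 786/3167 = 0.24818; RR = 1.29293
OR/RR = 1.43134 / 1.29293 = 1.10705
The outcome is not rare, so the OR lies further from 1 than the RR.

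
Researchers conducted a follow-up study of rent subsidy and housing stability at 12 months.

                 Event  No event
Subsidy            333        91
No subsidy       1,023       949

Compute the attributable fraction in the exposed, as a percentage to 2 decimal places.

Cells: a = 333, b = 91, c = 1023, d = 949.
Risk in exposed = 333/424 = 0.78538; risk in unexposed = 1023/1972 = 0.51876.
RR = 0.78538/0.51876 = 1.51394
AR% = (RR − 1)/RR × 100 = (1.51394 − 1)/1.51394 × 100 = 33.9473%

33.95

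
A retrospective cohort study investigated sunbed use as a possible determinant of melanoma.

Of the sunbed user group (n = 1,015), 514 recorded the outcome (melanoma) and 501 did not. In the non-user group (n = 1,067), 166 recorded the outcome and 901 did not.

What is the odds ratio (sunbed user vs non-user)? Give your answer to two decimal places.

From the description: a = 514, b = 501, c = 166, d = 901.
OR = (a·d)/(b·c) = (514 × 901) / (501 × 166) = 463114 / 83166 = 5.56855
The odds of melanoma are about 5.57 times as high in the sunbed user group.

5.57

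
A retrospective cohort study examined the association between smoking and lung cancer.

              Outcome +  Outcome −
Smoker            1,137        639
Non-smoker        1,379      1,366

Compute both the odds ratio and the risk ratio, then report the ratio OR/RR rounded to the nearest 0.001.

Cells: a = 1137, b = 639, c = 1379, d = 1366.
OR = (1137·1366)/(639·1379) = 1553142/881181 = 1.76257
Risk in exposed = 1137/1776 = 0.64020; risk in unexposed = 1379/2745 = 0.50237; RR = 1.27437
OR/RR = 1.76257 / 1.27437 = 1.38309
The outcome is not rare, so the OR lies further from 1 than the RR.

1.383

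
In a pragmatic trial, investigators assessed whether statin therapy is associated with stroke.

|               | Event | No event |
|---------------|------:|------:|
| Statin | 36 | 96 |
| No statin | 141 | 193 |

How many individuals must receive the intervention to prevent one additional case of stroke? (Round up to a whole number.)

Risk in treated group = 36/132 = 0.27273; risk in control = 141/334 = 0.42216.
Absolute risk reduction = 0.42216 − 0.27273 = 0.14943
NNT = 1 / ARR = 1 / 0.14943 = 6.692 → round up → 7

7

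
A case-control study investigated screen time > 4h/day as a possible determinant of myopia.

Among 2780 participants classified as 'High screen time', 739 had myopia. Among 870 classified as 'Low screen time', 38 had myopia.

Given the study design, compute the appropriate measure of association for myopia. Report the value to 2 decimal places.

From the description: a = 739, b = 2041, c = 38, d = 832.
This is a case-control study: participants were sampled on outcome status, so risks in the source population cannot be estimated directly — relative risk is not valid here. The odds ratio is the appropriate measure.
OR = (a·d)/(b·c) = (739 × 832) / (2041 × 38) = 614848 / 77558 = 7.92759

7.93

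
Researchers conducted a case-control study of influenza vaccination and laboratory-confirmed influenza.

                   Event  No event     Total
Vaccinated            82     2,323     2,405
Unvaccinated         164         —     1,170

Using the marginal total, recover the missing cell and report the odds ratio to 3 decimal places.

The missing cell is in the unexposed row: 1170 − 164 = 1006.
So a = 82, b = 2323, c = 164, d = 1006.
OR = (a·d)/(b·c) = (82 × 1006) / (2323 × 164) = 82492 / 380972 = 0.21653

0.217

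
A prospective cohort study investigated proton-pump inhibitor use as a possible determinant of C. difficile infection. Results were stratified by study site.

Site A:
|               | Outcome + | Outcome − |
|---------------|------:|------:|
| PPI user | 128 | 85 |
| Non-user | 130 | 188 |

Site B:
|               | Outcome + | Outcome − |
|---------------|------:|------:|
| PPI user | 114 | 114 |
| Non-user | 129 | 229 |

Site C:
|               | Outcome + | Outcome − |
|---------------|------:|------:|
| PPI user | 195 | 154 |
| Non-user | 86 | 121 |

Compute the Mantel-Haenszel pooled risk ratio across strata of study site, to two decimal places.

1.40

RR_MH = Σ(aᵢ·n₀ᵢ/nᵢ) / Σ(cᵢ·n₁ᵢ/nᵢ), with n₁ᵢ = aᵢ+bᵢ (exposed), n₀ᵢ = cᵢ+dᵢ (unexposed), nᵢ = n₁ᵢ+n₀ᵢ.
Stratum 1 (Site A): n₁ = 213, n₀ = 318, n = 531; a·n₀/n = 128·318/531 = 76.6554; c·n₁/n = 130·213/531 = 52.1469
Stratum 2 (Site B): n₁ = 228, n₀ = 358, n = 586; a·n₀/n = 114·358/586 = 69.6451; c·n₁/n = 129·228/586 = 50.1911
Stratum 3 (Site C): n₁ = 349, n₀ = 207, n = 556; a·n₀/n = 195·207/556 = 72.5989; c·n₁/n = 86·349/556 = 53.9820
RR_MH = (76.6554 + 69.6451 + 72.5989) / (52.1469 + 50.1911 + 53.9820) = 218.8993 / 156.3200 = 1.40033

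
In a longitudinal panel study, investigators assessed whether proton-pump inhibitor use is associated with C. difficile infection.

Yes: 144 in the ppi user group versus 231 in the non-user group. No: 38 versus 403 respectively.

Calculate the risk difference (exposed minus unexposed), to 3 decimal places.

0.427

From the description: a = 144, b = 38, c = 231, d = 403.
Risk in exposed = 144/182 = 0.791209; risk in unexposed = 231/634 = 0.364353.
Risk difference = 0.791209 − 0.364353 = 0.426855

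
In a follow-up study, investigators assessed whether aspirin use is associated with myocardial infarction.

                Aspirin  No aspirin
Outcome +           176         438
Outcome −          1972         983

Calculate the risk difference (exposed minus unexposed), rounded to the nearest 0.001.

-0.226

Reading the table with exposure as columns: a = 176 (Aspirin, case), b = 1972 (Aspirin, non-case), c = 438 (No aspirin, case), d = 983.
Risk in exposed = 176/2148 = 0.081937; risk in unexposed = 438/1421 = 0.308234.
Risk difference = 0.081937 − 0.308234 = -0.226297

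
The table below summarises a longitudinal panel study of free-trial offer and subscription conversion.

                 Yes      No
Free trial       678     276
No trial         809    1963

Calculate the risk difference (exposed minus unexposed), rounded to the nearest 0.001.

Cells: a = 678, b = 276, c = 809, d = 1963.
Risk in exposed = 678/954 = 0.710692; risk in unexposed = 809/2772 = 0.291847.
Risk difference = 0.710692 − 0.291847 = 0.418845

0.419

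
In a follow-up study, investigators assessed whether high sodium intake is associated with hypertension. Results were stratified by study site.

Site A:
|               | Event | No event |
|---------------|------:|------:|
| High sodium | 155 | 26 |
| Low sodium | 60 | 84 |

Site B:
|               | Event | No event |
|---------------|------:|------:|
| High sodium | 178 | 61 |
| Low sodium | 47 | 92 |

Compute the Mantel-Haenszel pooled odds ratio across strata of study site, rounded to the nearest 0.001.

OR_MH = Σ(aᵢdᵢ/nᵢ) / Σ(bᵢcᵢ/nᵢ), where nᵢ is the stratum total.
Stratum 1 (Site A): n = 325; a·d/n = 155·84/325 = 40.0615; b·c/n = 26·60/325 = 4.8000
Stratum 2 (Site B): n = 378; a·d/n = 178·92/378 = 43.3228; b·c/n = 61·47/378 = 7.5847
OR_MH = (40.0615 + 43.3228) / (4.8000 + 7.5847) = 83.3843 / 12.3847 = 6.73287

6.733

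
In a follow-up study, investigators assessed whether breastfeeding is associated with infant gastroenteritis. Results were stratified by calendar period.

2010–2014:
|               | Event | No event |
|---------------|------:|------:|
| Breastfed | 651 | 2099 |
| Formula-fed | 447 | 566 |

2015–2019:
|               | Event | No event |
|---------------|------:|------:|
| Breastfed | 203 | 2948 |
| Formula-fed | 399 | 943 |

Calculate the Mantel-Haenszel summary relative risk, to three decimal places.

0.389

RR_MH = Σ(aᵢ·n₀ᵢ/nᵢ) / Σ(cᵢ·n₁ᵢ/nᵢ), with n₁ᵢ = aᵢ+bᵢ (exposed), n₀ᵢ = cᵢ+dᵢ (unexposed), nᵢ = n₁ᵢ+n₀ᵢ.
Stratum 1 (2010–2014): n₁ = 2750, n₀ = 1013, n = 3763; a·n₀/n = 651·1013/3763 = 175.2493; c·n₁/n = 447·2750/3763 = 326.6676
Stratum 2 (2015–2019): n₁ = 3151, n₀ = 1342, n = 4493; a·n₀/n = 203·1342/4493 = 60.6334; c·n₁/n = 399·3151/4493 = 279.8239
RR_MH = (175.2493 + 60.6334) / (326.6676 + 279.8239) = 235.8827 / 606.4915 = 0.38893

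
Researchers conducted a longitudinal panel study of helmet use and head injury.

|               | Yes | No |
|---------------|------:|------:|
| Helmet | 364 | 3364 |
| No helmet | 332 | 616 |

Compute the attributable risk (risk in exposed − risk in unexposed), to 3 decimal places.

Cells: a = 364, b = 3364, c = 332, d = 616.
Risk in exposed = 364/3728 = 0.097639; risk in unexposed = 332/948 = 0.350211.
Risk difference = 0.097639 − 0.350211 = -0.252571

-0.253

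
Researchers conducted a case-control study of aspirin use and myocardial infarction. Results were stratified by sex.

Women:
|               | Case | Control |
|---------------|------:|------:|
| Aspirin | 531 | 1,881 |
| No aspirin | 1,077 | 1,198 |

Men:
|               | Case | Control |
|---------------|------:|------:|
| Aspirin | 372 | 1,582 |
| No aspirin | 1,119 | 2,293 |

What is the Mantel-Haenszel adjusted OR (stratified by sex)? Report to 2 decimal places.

OR_MH = Σ(aᵢdᵢ/nᵢ) / Σ(bᵢcᵢ/nᵢ), where nᵢ is the stratum total.
Stratum 1 (Women): n = 4687; a·d/n = 531·1198/4687 = 135.7239; b·c/n = 1881·1077/4687 = 432.2247
Stratum 2 (Men): n = 5366; a·d/n = 372·2293/5366 = 158.9631; b·c/n = 1582·1119/5366 = 329.9027
OR_MH = (135.7239 + 158.9631) / (432.2247 + 329.9027) = 294.6870 / 762.1274 = 0.38666

0.39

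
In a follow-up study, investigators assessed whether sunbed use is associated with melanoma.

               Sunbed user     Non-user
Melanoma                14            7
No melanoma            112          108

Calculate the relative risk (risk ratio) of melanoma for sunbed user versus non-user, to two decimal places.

1.83

Reading the table with exposure as columns: a = 14 (Sunbed user, case), b = 112 (Sunbed user, non-case), c = 7 (Non-user, case), d = 108.
Risk in exposed = 14/126 = 0.11111; risk in unexposed = 7/115 = 0.06087.
RR = 0.11111 / 0.06087 = 1.82540
The risk among the exposed is 1.83 times that among the unexposed.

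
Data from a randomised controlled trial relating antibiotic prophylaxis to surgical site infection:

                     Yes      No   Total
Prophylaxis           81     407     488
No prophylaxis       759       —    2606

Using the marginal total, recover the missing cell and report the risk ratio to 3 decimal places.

0.570

The missing cell is in the unexposed row: 2606 − 759 = 1847.
So a = 81, b = 407, c = 759, d = 1847.
RR = [a/(a+b)] / [c/(c+d)] = (81/488) / (759/2606) = 0.16598/0.29125 = 0.56990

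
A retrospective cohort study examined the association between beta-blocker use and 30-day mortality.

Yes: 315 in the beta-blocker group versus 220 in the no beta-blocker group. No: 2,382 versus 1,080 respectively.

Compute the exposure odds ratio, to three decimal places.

From the description: a = 315, b = 2382, c = 220, d = 1080.
OR = (a·d)/(b·c) = (315 × 1080) / (2382 × 220) = 340200 / 524040 = 0.64919
Exposure is associated with lower odds of 30-day mortality (OR = 0.65 < 1).

0.649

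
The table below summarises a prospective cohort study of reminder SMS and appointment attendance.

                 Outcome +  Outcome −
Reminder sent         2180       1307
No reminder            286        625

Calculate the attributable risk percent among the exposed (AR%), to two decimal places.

Cells: a = 2180, b = 1307, c = 286, d = 625.
Risk in exposed = 2180/3487 = 0.62518; risk in unexposed = 286/911 = 0.31394.
RR = 0.62518/0.31394 = 1.99139
AR% = (RR − 1)/RR × 100 = (1.99139 − 1)/1.99139 × 100 = 49.7839%

49.78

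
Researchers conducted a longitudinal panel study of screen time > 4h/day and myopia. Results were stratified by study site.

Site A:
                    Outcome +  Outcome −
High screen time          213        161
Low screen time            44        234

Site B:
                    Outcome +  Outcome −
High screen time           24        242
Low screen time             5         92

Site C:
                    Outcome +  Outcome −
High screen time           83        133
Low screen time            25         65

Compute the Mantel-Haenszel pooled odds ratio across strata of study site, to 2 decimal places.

OR_MH = Σ(aᵢdᵢ/nᵢ) / Σ(bᵢcᵢ/nᵢ), where nᵢ is the stratum total.
Stratum 1 (Site A): n = 652; a·d/n = 213·234/652 = 76.4448; b·c/n = 161·44/652 = 10.8650
Stratum 2 (Site B): n = 363; a·d/n = 24·92/363 = 6.0826; b·c/n = 242·5/363 = 3.3333
Stratum 3 (Site C): n = 306; a·d/n = 83·65/306 = 17.6307; b·c/n = 133·25/306 = 10.8660
OR_MH = (76.4448 + 6.0826 + 17.6307) / (10.8650 + 3.3333 + 10.8660) = 100.1581 / 25.0644 = 3.99604

4.00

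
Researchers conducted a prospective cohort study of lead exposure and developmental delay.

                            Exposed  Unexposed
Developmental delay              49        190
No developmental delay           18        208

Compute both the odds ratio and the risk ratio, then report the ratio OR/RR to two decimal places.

1.95

Reading the table with exposure as columns: a = 49 (Exposed, case), b = 18 (Exposed, non-case), c = 190 (Unexposed, case), d = 208.
OR = (49·208)/(18·190) = 10192/3420 = 2.98012
Risk in exposed = 49/67 = 0.73134; risk in unexposed = 190/398 = 0.47739; RR = 1.53197
OR/RR = 2.98012 / 1.53197 = 1.94528
The outcome is not rare, so the OR lies further from 1 than the RR.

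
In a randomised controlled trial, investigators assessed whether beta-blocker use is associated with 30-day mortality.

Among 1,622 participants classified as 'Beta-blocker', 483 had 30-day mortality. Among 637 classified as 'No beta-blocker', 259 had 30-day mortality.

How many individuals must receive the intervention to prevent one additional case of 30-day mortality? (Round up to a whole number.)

Risk in treated group = 483/1622 = 0.29778; risk in control = 259/637 = 0.40659.
Absolute risk reduction = 0.40659 − 0.29778 = 0.10881
NNT = 1 / ARR = 1 / 0.10881 = 9.190 → round up → 10

10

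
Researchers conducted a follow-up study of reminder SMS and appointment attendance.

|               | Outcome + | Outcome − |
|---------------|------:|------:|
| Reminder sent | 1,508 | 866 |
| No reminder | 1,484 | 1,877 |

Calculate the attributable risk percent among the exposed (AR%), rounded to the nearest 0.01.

30.49

Cells: a = 1508, b = 866, c = 1484, d = 1877.
Risk in exposed = 1508/2374 = 0.63521; risk in unexposed = 1484/3361 = 0.44154.
RR = 0.63521/0.44154 = 1.43865
AR% = (RR − 1)/RR × 100 = (1.43865 − 1)/1.43865 × 100 = 30.4904%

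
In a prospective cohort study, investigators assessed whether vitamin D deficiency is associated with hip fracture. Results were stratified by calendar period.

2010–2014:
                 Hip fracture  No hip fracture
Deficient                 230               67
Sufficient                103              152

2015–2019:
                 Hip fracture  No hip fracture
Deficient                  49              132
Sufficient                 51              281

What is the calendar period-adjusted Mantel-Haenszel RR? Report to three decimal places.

RR_MH = Σ(aᵢ·n₀ᵢ/nᵢ) / Σ(cᵢ·n₁ᵢ/nᵢ), with n₁ᵢ = aᵢ+bᵢ (exposed), n₀ᵢ = cᵢ+dᵢ (unexposed), nᵢ = n₁ᵢ+n₀ᵢ.
Stratum 1 (2010–2014): n₁ = 297, n₀ = 255, n = 552; a·n₀/n = 230·255/552 = 106.2500; c·n₁/n = 103·297/552 = 55.4185
Stratum 2 (2015–2019): n₁ = 181, n₀ = 332, n = 513; a·n₀/n = 49·332/513 = 31.7115; c·n₁/n = 51·181/513 = 17.9942
RR_MH = (106.2500 + 31.7115) / (55.4185 + 17.9942) = 137.9615 / 73.4126 = 1.87926

1.879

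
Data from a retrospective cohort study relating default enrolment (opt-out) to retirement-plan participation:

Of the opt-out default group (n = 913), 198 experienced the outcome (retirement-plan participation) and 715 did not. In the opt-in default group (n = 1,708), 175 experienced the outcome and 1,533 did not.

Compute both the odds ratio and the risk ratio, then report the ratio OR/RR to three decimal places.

1.146

From the description: a = 198, b = 715, c = 175, d = 1533.
OR = (198·1533)/(715·175) = 303534/125125 = 2.42585
Risk in exposed = 198/913 = 0.21687; risk in unexposed = 175/1708 = 0.10246; RR = 2.11663
OR/RR = 2.42585 / 2.11663 = 1.14609
The outcome is not rare, so the OR lies further from 1 than the RR.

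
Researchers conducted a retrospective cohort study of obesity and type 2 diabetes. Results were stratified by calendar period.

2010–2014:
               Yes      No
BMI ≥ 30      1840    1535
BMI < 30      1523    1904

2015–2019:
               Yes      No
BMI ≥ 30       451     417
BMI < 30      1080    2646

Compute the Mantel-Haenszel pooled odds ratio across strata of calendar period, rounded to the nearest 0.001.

1.754

OR_MH = Σ(aᵢdᵢ/nᵢ) / Σ(bᵢcᵢ/nᵢ), where nᵢ is the stratum total.
Stratum 1 (2010–2014): n = 6802; a·d/n = 1840·1904/6802 = 515.0485; b·c/n = 1535·1523/6802 = 343.6938
Stratum 2 (2015–2019): n = 4594; a·d/n = 451·2646/4594 = 259.7619; b·c/n = 417·1080/4594 = 98.0322
OR_MH = (515.0485 + 259.7619) / (343.6938 + 98.0322) = 774.8104 / 441.7260 = 1.75405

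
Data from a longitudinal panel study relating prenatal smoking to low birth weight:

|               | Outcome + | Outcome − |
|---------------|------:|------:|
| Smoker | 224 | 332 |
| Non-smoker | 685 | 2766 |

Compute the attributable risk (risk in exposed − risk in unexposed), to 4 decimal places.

0.2044

Cells: a = 224, b = 332, c = 685, d = 2766.
Risk in exposed = 224/556 = 0.402878; risk in unexposed = 685/3451 = 0.198493.
Risk difference = 0.402878 − 0.198493 = 0.204385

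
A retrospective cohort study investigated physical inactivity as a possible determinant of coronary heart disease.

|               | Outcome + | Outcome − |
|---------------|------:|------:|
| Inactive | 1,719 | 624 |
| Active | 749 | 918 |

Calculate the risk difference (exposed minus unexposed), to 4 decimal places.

0.2844

Cells: a = 1719, b = 624, c = 749, d = 918.
Risk in exposed = 1719/2343 = 0.733675; risk in unexposed = 749/1667 = 0.449310.
Risk difference = 0.733675 − 0.449310 = 0.284365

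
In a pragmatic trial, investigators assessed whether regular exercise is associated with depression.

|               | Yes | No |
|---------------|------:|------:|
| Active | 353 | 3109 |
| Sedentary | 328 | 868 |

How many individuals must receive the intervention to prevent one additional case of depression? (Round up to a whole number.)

6

Risk in treated group = 353/3462 = 0.10196; risk in control = 328/1196 = 0.27425.
Absolute risk reduction = 0.27425 − 0.10196 = 0.17228
NNT = 1 / ARR = 1 / 0.17228 = 5.804 → round up → 6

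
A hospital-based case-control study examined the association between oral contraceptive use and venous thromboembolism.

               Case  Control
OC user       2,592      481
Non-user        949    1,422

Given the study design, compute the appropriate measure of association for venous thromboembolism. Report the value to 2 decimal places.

8.07

Cells: a = 2592, b = 481, c = 949, d = 1422.
This is a hospital-based case-control study: participants were sampled on outcome status, so risks in the source population cannot be estimated directly — relative risk is not valid here. The odds ratio is the appropriate measure.
OR = (a·d)/(b·c) = (2592 × 1422) / (481 × 949) = 3685824 / 456469 = 8.07464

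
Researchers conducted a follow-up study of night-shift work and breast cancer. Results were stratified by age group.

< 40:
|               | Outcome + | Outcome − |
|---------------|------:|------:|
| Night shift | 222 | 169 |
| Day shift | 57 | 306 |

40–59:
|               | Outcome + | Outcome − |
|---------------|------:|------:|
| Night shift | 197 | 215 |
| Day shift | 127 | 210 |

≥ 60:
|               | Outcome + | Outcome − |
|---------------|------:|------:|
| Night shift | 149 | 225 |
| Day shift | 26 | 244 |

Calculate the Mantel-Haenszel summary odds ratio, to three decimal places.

OR_MH = Σ(aᵢdᵢ/nᵢ) / Σ(bᵢcᵢ/nᵢ), where nᵢ is the stratum total.
Stratum 1 (< 40): n = 754; a·d/n = 222·306/754 = 90.0955; b·c/n = 169·57/754 = 12.7759
Stratum 2 (40–59): n = 749; a·d/n = 197·210/749 = 55.2336; b·c/n = 215·127/749 = 36.4553
Stratum 3 (≥ 60): n = 644; a·d/n = 149·244/644 = 56.4534; b·c/n = 225·26/644 = 9.0839
OR_MH = (90.0955 + 55.2336 + 56.4534) / (12.7759 + 36.4553 + 9.0839) = 201.7826 / 58.3150 = 3.46022

3.460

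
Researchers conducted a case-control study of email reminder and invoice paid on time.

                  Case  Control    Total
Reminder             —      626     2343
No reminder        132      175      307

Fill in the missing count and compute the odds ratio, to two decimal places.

3.64

The missing cell is in the exposed row: 2343 − 626 = 1717.
So a = 1717, b = 626, c = 132, d = 175.
OR = (a·d)/(b·c) = (1717 × 175) / (626 × 132) = 300475 / 82632 = 3.63630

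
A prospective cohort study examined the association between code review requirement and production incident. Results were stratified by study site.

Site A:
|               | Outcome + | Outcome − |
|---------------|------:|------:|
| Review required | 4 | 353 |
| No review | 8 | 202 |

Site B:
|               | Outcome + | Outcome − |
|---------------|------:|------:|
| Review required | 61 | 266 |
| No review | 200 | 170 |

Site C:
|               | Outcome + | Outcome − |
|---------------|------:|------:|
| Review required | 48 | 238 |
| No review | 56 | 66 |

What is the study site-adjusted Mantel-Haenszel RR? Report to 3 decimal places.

0.349

RR_MH = Σ(aᵢ·n₀ᵢ/nᵢ) / Σ(cᵢ·n₁ᵢ/nᵢ), with n₁ᵢ = aᵢ+bᵢ (exposed), n₀ᵢ = cᵢ+dᵢ (unexposed), nᵢ = n₁ᵢ+n₀ᵢ.
Stratum 1 (Site A): n₁ = 357, n₀ = 210, n = 567; a·n₀/n = 4·210/567 = 1.4815; c·n₁/n = 8·357/567 = 5.0370
Stratum 2 (Site B): n₁ = 327, n₀ = 370, n = 697; a·n₀/n = 61·370/697 = 32.3816; c·n₁/n = 200·327/697 = 93.8307
Stratum 3 (Site C): n₁ = 286, n₀ = 122, n = 408; a·n₀/n = 48·122/408 = 14.3529; c·n₁/n = 56·286/408 = 39.2549
RR_MH = (1.4815 + 32.3816 + 14.3529) / (5.0370 + 93.8307 + 39.2549) = 48.2161 / 138.1226 = 0.34908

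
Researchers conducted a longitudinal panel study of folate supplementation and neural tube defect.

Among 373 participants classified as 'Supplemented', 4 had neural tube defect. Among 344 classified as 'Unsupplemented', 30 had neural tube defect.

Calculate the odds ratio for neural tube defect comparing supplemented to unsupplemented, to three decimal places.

From the description: a = 4, b = 369, c = 30, d = 314.
OR = (a·d)/(b·c) = (4 × 314) / (369 × 30) = 1256 / 11070 = 0.11346
Exposure is associated with lower odds of neural tube defect (OR = 0.11 < 1).

0.113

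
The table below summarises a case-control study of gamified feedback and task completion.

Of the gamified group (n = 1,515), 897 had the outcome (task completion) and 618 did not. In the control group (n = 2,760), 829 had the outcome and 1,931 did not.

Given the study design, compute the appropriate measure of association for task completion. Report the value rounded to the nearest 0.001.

From the description: a = 897, b = 618, c = 829, d = 1931.
This is a case-control study: participants were sampled on outcome status, so risks in the source population cannot be estimated directly — relative risk is not valid here. The odds ratio is the appropriate measure.
OR = (a·d)/(b·c) = (897 × 1931) / (618 × 829) = 1732107 / 512322 = 3.38090

3.381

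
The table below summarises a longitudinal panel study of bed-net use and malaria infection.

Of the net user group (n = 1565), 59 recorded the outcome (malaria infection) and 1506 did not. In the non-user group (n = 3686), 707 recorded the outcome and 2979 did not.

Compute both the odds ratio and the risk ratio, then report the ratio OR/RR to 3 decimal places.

From the description: a = 59, b = 1506, c = 707, d = 2979.
OR = (59·2979)/(1506·707) = 175761/1064742 = 0.16507
Risk in exposed = 59/1565 = 0.03770; risk in unexposed = 707/3686 = 0.19181; RR = 0.19655
OR/RR = 0.16507 / 0.19655 = 0.83986
The outcome is not rare, so the OR lies further from 1 than the RR.

0.840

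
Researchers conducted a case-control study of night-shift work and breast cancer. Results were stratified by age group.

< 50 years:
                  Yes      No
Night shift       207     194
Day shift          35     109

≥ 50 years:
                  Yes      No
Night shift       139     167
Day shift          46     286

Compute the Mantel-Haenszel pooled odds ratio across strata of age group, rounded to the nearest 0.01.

4.23

OR_MH = Σ(aᵢdᵢ/nᵢ) / Σ(bᵢcᵢ/nᵢ), where nᵢ is the stratum total.
Stratum 1 (< 50 years): n = 545; a·d/n = 207·109/545 = 41.4000; b·c/n = 194·35/545 = 12.4587
Stratum 2 (≥ 50 years): n = 638; a·d/n = 139·286/638 = 62.3103; b·c/n = 167·46/638 = 12.0408
OR_MH = (41.4000 + 62.3103) / (12.4587 + 12.0408) = 103.7103 / 24.4995 = 4.23317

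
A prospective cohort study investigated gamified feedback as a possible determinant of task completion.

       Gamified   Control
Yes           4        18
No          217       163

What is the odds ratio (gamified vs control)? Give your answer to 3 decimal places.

0.167

Reading the table with exposure as columns: a = 4 (Gamified, case), b = 217 (Gamified, non-case), c = 18 (Control, case), d = 163.
OR = (a·d)/(b·c) = (4 × 163) / (217 × 18) = 652 / 3906 = 0.16692
Exposure is associated with lower odds of task completion (OR = 0.17 < 1).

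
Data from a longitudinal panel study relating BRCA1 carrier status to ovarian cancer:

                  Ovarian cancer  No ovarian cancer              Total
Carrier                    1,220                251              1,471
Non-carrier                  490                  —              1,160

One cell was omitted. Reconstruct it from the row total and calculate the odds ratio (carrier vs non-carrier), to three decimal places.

The missing cell is in the unexposed row: 1160 − 490 = 670.
So a = 1220, b = 251, c = 490, d = 670.
OR = (a·d)/(b·c) = (1220 × 670) / (251 × 490) = 817400 / 122990 = 6.64607

6.646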